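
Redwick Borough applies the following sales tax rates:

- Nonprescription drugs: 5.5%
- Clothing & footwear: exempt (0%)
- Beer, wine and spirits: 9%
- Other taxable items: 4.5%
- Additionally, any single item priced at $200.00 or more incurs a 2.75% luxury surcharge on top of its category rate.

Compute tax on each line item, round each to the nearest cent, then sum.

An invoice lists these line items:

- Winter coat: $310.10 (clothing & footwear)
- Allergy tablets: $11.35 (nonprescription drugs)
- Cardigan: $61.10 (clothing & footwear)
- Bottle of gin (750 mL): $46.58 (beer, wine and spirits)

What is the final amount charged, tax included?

Winter coat $310.10: clothing & footwear → 0% + 2.75% surcharge = 2.75% → $8.53
Allergy tablets $11.35: nonprescription drugs → 5.5% → $0.62
Cardigan $61.10: clothing & footwear → 0% → $0.00
Bottle of gin (750 mL) $46.58: beer, wine and spirits → 9% → $4.19
Subtotal = $429.13; tax = $13.34; total due = $442.47

$442.47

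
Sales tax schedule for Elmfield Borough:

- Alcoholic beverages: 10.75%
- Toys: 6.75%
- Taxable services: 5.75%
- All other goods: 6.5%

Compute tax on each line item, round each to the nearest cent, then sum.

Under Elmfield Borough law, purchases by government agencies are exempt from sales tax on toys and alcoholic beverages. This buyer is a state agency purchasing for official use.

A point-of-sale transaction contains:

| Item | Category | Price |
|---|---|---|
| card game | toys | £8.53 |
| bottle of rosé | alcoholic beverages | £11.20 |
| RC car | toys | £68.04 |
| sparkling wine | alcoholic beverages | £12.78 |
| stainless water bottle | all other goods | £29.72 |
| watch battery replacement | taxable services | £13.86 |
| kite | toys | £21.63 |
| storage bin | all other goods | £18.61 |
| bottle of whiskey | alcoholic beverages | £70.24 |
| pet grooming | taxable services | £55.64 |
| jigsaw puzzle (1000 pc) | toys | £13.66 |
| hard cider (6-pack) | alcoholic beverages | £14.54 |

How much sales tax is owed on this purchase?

£7.14

Card game £8.53: toys, buyer-exempt → 0% → £0.00
Bottle of rosé £11.20: alcoholic beverages, buyer-exempt → 0% → £0.00
RC car £68.04: toys, buyer-exempt → 0% → £0.00
Sparkling wine £12.78: alcoholic beverages, buyer-exempt → 0% → £0.00
Stainless water bottle £29.72: all other goods → 6.5% → £1.93
Watch battery replacement £13.86: taxable services → 5.75% → £0.80
Kite £21.63: toys, buyer-exempt → 0% → £0.00
Storage bin £18.61: all other goods → 6.5% → £1.21
Bottle of whiskey £70.24: alcoholic beverages, buyer-exempt → 0% → £0.00
Pet grooming £55.64: taxable services → 5.75% → £3.20
Jigsaw puzzle (1000 pc) £13.66: toys, buyer-exempt → 0% → £0.00
Hard cider (6-pack) £14.54: alcoholic beverages, buyer-exempt → 0% → £0.00
Total tax = £1.93 + £0.80 + £1.21 + £3.20 = £7.14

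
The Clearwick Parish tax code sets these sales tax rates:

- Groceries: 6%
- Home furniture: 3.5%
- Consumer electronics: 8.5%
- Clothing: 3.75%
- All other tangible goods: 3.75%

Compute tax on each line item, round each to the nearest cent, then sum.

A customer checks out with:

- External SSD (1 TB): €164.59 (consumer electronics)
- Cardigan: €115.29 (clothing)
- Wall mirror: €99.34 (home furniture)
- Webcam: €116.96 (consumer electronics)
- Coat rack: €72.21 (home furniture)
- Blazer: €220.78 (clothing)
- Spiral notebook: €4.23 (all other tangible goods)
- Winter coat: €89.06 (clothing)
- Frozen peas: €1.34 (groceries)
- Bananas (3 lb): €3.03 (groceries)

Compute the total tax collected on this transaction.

€46.30

External SSD (1 TB) €164.59: consumer electronics → 8.5% → €13.99
Cardigan €115.29: clothing → 3.75% → €4.32
Wall mirror €99.34: home furniture → 3.5% → €3.48
Webcam €116.96: consumer electronics → 8.5% → €9.94
Coat rack €72.21: home furniture → 3.5% → €2.53
Blazer €220.78: clothing → 3.75% → €8.28
Spiral notebook €4.23: all other tangible goods → 3.75% → €0.16
Winter coat €89.06: clothing → 3.75% → €3.34
Frozen peas €1.34: groceries → 6% → €0.08
Bananas (3 lb) €3.03: groceries → 6% → €0.18
Total tax = €13.99 + €4.32 + €3.48 + €9.94 + €2.53 + €8.28 + €0.16 + €3.34 + €0.08 + €0.18 = €46.30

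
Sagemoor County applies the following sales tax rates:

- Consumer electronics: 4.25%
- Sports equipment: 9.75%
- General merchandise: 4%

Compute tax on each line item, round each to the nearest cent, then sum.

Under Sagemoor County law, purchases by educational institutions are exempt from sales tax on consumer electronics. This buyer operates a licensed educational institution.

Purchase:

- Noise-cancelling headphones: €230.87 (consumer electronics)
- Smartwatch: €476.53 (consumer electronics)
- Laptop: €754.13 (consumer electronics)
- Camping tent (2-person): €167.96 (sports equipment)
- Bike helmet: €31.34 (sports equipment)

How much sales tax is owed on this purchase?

€19.44

Noise-cancelling headphones €230.87: consumer electronics, buyer-exempt → 0% → €0.00
Smartwatch €476.53: consumer electronics, buyer-exempt → 0% → €0.00
Laptop €754.13: consumer electronics, buyer-exempt → 0% → €0.00
Camping tent (2-person) €167.96: sports equipment → 9.75% → €16.38
Bike helmet €31.34: sports equipment → 9.75% → €3.06
Total tax = €16.38 + €3.06 = €19.44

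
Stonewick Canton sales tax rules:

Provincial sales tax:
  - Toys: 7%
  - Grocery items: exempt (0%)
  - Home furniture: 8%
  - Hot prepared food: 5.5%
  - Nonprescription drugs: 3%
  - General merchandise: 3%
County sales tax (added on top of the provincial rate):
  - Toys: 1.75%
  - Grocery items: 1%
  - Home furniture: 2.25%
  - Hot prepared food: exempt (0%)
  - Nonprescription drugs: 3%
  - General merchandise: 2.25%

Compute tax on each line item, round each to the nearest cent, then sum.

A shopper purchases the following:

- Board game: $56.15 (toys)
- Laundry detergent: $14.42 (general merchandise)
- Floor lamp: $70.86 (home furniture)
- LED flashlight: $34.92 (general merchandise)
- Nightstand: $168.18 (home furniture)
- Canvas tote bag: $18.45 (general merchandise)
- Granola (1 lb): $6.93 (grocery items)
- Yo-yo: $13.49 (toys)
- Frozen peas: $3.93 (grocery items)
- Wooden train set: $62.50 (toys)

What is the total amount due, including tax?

Board game $56.15: toys → 7% + 1.75% county = 8.75% → $4.91
Laundry detergent $14.42: general merchandise → 3% + 2.25% county = 5.25% → $0.76
Floor lamp $70.86: home furniture → 8% + 2.25% county = 10.25% → $7.26
LED flashlight $34.92: general merchandise → 3% + 2.25% county = 5.25% → $1.83
Nightstand $168.18: home furniture → 8% + 2.25% county = 10.25% → $17.24
Canvas tote bag $18.45: general merchandise → 3% + 2.25% county = 5.25% → $0.97
Granola (1 lb) $6.93: grocery items → 0% + 1% county = 1% → $0.07
Yo-yo $13.49: toys → 7% + 1.75% county = 8.75% → $1.18
Frozen peas $3.93: grocery items → 0% + 1% county = 1% → $0.04
Wooden train set $62.50: toys → 7% + 1.75% county = 8.75% → $5.47
Subtotal = $449.83; tax = $39.73; total due = $489.56

$489.56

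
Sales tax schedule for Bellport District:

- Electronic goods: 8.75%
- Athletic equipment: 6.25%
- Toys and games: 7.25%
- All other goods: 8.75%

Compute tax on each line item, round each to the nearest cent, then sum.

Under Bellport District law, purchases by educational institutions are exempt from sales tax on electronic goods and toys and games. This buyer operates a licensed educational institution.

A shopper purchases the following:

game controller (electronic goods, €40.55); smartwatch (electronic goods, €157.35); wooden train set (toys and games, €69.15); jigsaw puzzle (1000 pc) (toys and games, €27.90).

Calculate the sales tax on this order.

Game controller €40.55: electronic goods, buyer-exempt → 0% → €0.00
Smartwatch €157.35: electronic goods, buyer-exempt → 0% → €0.00
Wooden train set €69.15: toys and games, buyer-exempt → 0% → €0.00
Jigsaw puzzle (1000 pc) €27.90: toys and games, buyer-exempt → 0% → €0.00
Total tax = €0.00

€0.00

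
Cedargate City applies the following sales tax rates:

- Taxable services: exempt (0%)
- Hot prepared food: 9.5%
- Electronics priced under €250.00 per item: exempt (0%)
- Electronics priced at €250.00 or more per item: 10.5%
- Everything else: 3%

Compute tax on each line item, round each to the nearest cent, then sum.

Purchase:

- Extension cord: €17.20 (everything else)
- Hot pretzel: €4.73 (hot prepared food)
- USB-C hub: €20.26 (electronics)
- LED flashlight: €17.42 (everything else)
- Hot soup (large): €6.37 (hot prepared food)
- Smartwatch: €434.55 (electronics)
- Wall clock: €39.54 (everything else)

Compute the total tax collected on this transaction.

Extension cord €17.20: everything else → 3% → €0.52
Hot pretzel €4.73: hot prepared food → 9.5% → €0.45
USB-C hub €20.26: electronics, under €250.00 → 0% → €0.00
LED flashlight €17.42: everything else → 3% → €0.52
Hot soup (large) €6.37: hot prepared food → 9.5% → €0.61
Smartwatch €434.55: electronics, €250.00 or more → 10.5% → €45.63
Wall clock €39.54: everything else → 3% → €1.19
Total tax = €0.52 + €0.45 + €0.52 + €0.61 + €45.63 + €1.19 = €48.92

€48.92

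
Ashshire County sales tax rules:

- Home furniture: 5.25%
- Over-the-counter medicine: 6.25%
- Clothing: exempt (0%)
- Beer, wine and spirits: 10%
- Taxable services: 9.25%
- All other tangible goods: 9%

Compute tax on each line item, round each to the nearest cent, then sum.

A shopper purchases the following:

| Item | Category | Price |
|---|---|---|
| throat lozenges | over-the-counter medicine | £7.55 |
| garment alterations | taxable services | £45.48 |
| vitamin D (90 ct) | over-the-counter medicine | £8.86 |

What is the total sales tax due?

£5.23

Throat lozenges £7.55: over-the-counter medicine → 6.25% → £0.47
Garment alterations £45.48: taxable services → 9.25% → £4.21
Vitamin D (90 ct) £8.86: over-the-counter medicine → 6.25% → £0.55
Total tax = £0.47 + £4.21 + £0.55 = £5.23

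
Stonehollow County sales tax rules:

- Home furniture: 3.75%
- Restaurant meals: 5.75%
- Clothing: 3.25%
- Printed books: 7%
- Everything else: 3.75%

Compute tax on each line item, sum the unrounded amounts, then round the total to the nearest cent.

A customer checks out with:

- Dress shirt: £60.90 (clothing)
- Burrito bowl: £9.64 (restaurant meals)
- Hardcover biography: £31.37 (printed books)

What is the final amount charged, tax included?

Dress shirt £60.90: clothing → 3.25% → £1.97925
Burrito bowl £9.64: restaurant meals → 5.75% → £0.5543
Hardcover biography £31.37: printed books → 7% → £2.1959
Subtotal = £101.91; unrounded tax = £4.72945 → £4.73; total due = £106.64

£106.64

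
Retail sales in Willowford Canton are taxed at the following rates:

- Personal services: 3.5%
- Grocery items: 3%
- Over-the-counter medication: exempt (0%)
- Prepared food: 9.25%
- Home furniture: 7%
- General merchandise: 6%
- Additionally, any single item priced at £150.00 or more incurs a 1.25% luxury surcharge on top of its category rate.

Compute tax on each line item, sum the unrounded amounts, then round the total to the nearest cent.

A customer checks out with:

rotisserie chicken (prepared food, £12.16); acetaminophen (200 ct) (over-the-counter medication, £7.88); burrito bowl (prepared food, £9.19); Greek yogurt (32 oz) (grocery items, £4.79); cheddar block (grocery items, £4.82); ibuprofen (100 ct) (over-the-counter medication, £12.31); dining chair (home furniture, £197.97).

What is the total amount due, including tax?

£267.72

Rotisserie chicken £12.16: prepared food → 9.25% → £1.1248
Acetaminophen (200 ct) £7.88: over-the-counter medication → 0% → £0.00
Burrito bowl £9.19: prepared food → 9.25% → £0.850075
Greek yogurt (32 oz) £4.79: grocery items → 3% → £0.1437
Cheddar block £4.82: grocery items → 3% → £0.1446
Ibuprofen (100 ct) £12.31: over-the-counter medication → 0% → £0.00
Dining chair £197.97: home furniture → 7% + 1.25% surcharge = 8.25% → £16.332525
Subtotal = £249.12; unrounded tax = £18.5957 → £18.60; total due = £267.72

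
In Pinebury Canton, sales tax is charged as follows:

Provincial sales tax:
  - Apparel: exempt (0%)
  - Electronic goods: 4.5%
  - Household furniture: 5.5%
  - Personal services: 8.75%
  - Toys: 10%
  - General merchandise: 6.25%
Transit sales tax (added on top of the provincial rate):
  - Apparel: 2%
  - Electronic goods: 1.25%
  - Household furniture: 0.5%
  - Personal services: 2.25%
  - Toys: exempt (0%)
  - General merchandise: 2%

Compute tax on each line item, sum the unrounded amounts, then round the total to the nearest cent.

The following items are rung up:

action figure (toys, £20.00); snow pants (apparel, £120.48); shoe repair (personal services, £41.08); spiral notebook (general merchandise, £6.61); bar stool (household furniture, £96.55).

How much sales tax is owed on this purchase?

£15.27

Action figure £20.00: toys → 10% + 0% transit = 10% → £2.00
Snow pants £120.48: apparel → 0% + 2% transit = 2% → £2.4096
Shoe repair £41.08: personal services → 8.75% + 2.25% transit = 11% → £4.5188
Spiral notebook £6.61: general merchandise → 6.25% + 2% transit = 8.25% → £0.545325
Bar stool £96.55: household furniture → 5.5% + 0.5% transit = 6% → £5.793
Unrounded tax sum = £15.266725 → £15.27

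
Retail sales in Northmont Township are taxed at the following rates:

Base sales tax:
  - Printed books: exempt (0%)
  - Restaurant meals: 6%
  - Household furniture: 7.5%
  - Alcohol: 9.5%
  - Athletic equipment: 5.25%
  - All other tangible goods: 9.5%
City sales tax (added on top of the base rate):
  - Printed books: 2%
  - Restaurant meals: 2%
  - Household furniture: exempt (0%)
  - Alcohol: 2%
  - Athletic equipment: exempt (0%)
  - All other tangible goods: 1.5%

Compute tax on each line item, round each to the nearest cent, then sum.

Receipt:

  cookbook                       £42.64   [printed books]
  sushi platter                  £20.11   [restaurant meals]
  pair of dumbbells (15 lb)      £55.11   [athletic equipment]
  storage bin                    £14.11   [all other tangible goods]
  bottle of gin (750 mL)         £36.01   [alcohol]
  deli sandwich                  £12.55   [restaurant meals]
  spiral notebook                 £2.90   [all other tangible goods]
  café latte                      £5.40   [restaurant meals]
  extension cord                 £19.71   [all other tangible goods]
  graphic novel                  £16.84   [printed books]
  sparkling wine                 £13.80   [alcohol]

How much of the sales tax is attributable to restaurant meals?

£3.04

Sushi platter £20.11: restaurant meals → 6% + 2% city = 8% → £1.61
Deli sandwich £12.55: restaurant meals → 6% + 2% city = 8% → £1.00
Café latte £5.40: restaurant meals → 6% + 2% city = 8% → £0.43
Tax on restaurant meals = £1.61 + £1.00 + £0.43 = £3.04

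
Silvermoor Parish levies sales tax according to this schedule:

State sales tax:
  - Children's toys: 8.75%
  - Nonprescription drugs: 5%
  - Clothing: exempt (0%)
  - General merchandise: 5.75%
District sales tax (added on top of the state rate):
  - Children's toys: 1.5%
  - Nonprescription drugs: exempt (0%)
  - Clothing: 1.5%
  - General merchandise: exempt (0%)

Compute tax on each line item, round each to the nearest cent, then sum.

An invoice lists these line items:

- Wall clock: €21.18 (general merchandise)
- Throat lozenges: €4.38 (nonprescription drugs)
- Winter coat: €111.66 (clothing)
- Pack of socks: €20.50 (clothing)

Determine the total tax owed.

€3.42

Wall clock €21.18: general merchandise → 5.75% + 0% district = 5.75% → €1.22
Throat lozenges €4.38: nonprescription drugs → 5% + 0% district = 5% → €0.22
Winter coat €111.66: clothing → 0% + 1.5% district = 1.5% → €1.67
Pack of socks €20.50: clothing → 0% + 1.5% district = 1.5% → €0.31
Total tax = €1.22 + €0.22 + €1.67 + €0.31 = €3.42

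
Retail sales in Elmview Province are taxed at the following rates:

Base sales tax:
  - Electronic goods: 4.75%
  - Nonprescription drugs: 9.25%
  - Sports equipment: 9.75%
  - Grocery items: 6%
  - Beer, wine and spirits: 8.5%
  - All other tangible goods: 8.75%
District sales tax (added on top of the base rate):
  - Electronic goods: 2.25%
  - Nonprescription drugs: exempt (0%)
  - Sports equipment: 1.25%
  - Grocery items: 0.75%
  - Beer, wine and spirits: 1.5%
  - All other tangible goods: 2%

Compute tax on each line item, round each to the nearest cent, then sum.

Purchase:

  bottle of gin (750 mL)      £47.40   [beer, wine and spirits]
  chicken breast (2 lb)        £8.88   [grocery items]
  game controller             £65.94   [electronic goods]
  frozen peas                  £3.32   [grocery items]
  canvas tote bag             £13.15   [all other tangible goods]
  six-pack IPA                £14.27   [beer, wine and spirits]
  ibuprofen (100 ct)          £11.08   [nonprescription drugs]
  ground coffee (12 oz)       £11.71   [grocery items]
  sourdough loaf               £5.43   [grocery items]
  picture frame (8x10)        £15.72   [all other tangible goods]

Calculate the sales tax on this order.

£16.89

Bottle of gin (750 mL) £47.40: beer, wine and spirits → 8.5% + 1.5% district = 10% → £4.74
Chicken breast (2 lb) £8.88: grocery items → 6% + 0.75% district = 6.75% → £0.60
Game controller £65.94: electronic goods → 4.75% + 2.25% district = 7% → £4.62
Frozen peas £3.32: grocery items → 6% + 0.75% district = 6.75% → £0.22
Canvas tote bag £13.15: all other tangible goods → 8.75% + 2% district = 10.75% → £1.41
Six-pack IPA £14.27: beer, wine and spirits → 8.5% + 1.5% district = 10% → £1.43
Ibuprofen (100 ct) £11.08: nonprescription drugs → 9.25% + 0% district = 9.25% → £1.02
Ground coffee (12 oz) £11.71: grocery items → 6% + 0.75% district = 6.75% → £0.79
Sourdough loaf £5.43: grocery items → 6% + 0.75% district = 6.75% → £0.37
Picture frame (8x10) £15.72: all other tangible goods → 8.75% + 2% district = 10.75% → £1.69
Total tax = £4.74 + £0.60 + £4.62 + £0.22 + £1.41 + £1.43 + £1.02 + £0.79 + £0.37 + £1.69 = £16.89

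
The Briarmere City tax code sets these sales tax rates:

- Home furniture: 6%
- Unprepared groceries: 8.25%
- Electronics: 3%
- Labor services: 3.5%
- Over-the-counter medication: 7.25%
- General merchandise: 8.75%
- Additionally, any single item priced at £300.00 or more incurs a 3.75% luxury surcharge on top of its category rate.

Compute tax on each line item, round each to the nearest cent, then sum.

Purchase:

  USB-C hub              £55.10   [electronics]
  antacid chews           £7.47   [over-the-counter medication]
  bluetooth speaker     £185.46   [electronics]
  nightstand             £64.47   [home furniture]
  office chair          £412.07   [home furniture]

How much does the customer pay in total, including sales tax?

£776.37

USB-C hub £55.10: electronics → 3% → £1.65
Antacid chews £7.47: over-the-counter medication → 7.25% → £0.54
Bluetooth speaker £185.46: electronics → 3% → £5.56
Nightstand £64.47: home furniture → 6% → £3.87
Office chair £412.07: home furniture → 6% + 3.75% surcharge = 9.75% → £40.18
Subtotal = £724.57; tax = £51.80; total due = £776.37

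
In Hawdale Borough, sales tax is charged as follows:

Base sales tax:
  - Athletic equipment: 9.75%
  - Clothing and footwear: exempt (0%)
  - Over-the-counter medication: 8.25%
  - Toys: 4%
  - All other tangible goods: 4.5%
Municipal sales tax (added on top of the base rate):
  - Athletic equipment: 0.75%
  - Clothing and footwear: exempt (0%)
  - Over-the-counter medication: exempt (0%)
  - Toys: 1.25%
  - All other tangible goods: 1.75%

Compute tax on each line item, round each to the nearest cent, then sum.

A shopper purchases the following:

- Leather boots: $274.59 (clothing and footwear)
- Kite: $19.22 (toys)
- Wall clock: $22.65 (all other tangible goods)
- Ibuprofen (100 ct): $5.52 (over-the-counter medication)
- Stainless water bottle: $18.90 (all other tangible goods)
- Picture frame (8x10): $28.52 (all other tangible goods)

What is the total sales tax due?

$5.85

Leather boots $274.59: clothing and footwear → 0% + 0% municipal = 0% → $0.00
Kite $19.22: toys → 4% + 1.25% municipal = 5.25% → $1.01
Wall clock $22.65: all other tangible goods → 4.5% + 1.75% municipal = 6.25% → $1.42
Ibuprofen (100 ct) $5.52: over-the-counter medication → 8.25% + 0% municipal = 8.25% → $0.46
Stainless water bottle $18.90: all other tangible goods → 4.5% + 1.75% municipal = 6.25% → $1.18
Picture frame (8x10) $28.52: all other tangible goods → 4.5% + 1.75% municipal = 6.25% → $1.78
Total tax = $1.01 + $1.42 + $0.46 + $1.18 + $1.78 = $5.85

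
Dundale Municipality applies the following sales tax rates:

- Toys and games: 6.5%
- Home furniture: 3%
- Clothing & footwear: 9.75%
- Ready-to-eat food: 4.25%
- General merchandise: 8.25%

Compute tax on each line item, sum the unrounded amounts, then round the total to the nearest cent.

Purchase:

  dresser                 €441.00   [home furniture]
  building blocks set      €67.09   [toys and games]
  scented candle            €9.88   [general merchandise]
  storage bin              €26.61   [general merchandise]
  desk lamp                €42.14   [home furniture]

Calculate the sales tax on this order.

Dresser €441.00: home furniture → 3% → €13.23
Building blocks set €67.09: toys and games → 6.5% → €4.36085
Scented candle €9.88: general merchandise → 8.25% → €0.8151
Storage bin €26.61: general merchandise → 8.25% → €2.195325
Desk lamp €42.14: home furniture → 3% → €1.2642
Unrounded tax sum = €21.865475 → €21.87

€21.87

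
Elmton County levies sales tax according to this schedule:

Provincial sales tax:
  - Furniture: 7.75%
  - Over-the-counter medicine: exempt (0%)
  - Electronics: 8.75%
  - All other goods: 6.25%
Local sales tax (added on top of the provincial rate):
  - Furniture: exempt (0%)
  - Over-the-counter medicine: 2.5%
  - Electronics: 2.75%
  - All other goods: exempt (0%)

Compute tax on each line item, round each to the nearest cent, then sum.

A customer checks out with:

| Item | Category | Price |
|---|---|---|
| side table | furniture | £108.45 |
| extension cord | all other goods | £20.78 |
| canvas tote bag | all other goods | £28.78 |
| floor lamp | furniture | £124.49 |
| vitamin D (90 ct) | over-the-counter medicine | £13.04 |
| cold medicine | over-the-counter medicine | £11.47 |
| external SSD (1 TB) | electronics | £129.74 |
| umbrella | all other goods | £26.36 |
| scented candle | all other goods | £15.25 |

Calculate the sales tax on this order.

£39.29

Side table £108.45: furniture → 7.75% + 0% local = 7.75% → £8.40
Extension cord £20.78: all other goods → 6.25% + 0% local = 6.25% → £1.30
Canvas tote bag £28.78: all other goods → 6.25% + 0% local = 6.25% → £1.80
Floor lamp £124.49: furniture → 7.75% + 0% local = 7.75% → £9.65
Vitamin D (90 ct) £13.04: over-the-counter medicine → 0% + 2.5% local = 2.5% → £0.33
Cold medicine £11.47: over-the-counter medicine → 0% + 2.5% local = 2.5% → £0.29
External SSD (1 TB) £129.74: electronics → 8.75% + 2.75% local = 11.5% → £14.92
Umbrella £26.36: all other goods → 6.25% + 0% local = 6.25% → £1.65
Scented candle £15.25: all other goods → 6.25% + 0% local = 6.25% → £0.95
Total tax = £8.40 + £1.30 + £1.80 + £9.65 + £0.33 + £0.29 + £14.92 + £1.65 + £0.95 = £39.29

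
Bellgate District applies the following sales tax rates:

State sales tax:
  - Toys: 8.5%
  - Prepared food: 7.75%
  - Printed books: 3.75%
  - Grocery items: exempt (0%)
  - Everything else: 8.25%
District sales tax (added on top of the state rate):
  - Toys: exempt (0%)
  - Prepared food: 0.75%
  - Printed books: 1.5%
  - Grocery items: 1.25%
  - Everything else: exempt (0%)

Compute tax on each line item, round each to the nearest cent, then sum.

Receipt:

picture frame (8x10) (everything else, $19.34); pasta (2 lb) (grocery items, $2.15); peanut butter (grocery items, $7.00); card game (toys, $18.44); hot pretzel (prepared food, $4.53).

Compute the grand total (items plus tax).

$55.14

Picture frame (8x10) $19.34: everything else → 8.25% + 0% district = 8.25% → $1.60
Pasta (2 lb) $2.15: grocery items → 0% + 1.25% district = 1.25% → $0.03
Peanut butter $7.00: grocery items → 0% + 1.25% district = 1.25% → $0.09
Card game $18.44: toys → 8.5% + 0% district = 8.5% → $1.57
Hot pretzel $4.53: prepared food → 7.75% + 0.75% district = 8.5% → $0.39
Subtotal = $51.46; tax = $3.68; total due = $55.14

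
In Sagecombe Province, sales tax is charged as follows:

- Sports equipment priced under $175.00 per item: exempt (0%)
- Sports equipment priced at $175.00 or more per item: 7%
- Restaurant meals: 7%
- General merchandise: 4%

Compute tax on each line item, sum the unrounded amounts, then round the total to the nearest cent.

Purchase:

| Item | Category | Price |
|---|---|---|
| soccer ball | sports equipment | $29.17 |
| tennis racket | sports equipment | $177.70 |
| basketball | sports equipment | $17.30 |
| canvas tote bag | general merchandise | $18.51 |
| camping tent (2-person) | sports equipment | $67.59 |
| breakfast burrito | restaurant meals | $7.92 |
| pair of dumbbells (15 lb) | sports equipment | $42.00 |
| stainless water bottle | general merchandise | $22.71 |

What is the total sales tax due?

Soccer ball $29.17: sports equipment, under $175.00 → 0% → $0.00
Tennis racket $177.70: sports equipment, $175.00 or more → 7% → $12.439
Basketball $17.30: sports equipment, under $175.00 → 0% → $0.00
Canvas tote bag $18.51: general merchandise → 4% → $0.7404
Camping tent (2-person) $67.59: sports equipment, under $175.00 → 0% → $0.00
Breakfast burrito $7.92: restaurant meals → 7% → $0.5544
Pair of dumbbells (15 lb) $42.00: sports equipment, under $175.00 → 0% → $0.00
Stainless water bottle $22.71: general merchandise → 4% → $0.9084
Unrounded tax sum = $14.6422 → $14.64

$14.64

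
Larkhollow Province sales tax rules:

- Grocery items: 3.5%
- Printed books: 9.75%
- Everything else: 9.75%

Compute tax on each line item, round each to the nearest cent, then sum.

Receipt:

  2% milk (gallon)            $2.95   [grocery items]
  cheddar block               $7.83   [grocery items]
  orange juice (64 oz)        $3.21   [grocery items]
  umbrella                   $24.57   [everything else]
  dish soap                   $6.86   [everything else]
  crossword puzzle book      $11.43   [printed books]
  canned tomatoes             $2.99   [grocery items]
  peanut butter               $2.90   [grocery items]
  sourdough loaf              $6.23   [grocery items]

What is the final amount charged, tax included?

2% milk (gallon) $2.95: grocery items → 3.5% → $0.10
Cheddar block $7.83: grocery items → 3.5% → $0.27
Orange juice (64 oz) $3.21: grocery items → 3.5% → $0.11
Umbrella $24.57: everything else → 9.75% → $2.40
Dish soap $6.86: everything else → 9.75% → $0.67
Crossword puzzle book $11.43: printed books → 9.75% → $1.11
Canned tomatoes $2.99: grocery items → 3.5% → $0.10
Peanut butter $2.90: grocery items → 3.5% → $0.10
Sourdough loaf $6.23: grocery items → 3.5% → $0.22
Subtotal = $68.97; tax = $5.08; total due = $74.05

$74.05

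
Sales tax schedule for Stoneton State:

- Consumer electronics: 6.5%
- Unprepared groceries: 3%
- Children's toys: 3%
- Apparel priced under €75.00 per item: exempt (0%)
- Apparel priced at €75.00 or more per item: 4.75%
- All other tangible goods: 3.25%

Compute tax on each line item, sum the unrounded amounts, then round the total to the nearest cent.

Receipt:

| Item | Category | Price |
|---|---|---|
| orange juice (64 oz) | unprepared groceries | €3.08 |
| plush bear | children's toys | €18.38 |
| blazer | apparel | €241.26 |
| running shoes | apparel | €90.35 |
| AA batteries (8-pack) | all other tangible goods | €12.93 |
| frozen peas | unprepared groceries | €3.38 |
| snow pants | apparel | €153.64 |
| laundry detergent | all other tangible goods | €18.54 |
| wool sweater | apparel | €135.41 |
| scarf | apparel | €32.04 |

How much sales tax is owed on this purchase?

€31.25

Orange juice (64 oz) €3.08: unprepared groceries → 3% → €0.0924
Plush bear €18.38: children's toys → 3% → €0.5514
Blazer €241.26: apparel, €75.00 or more → 4.75% → €11.45985
Running shoes €90.35: apparel, €75.00 or more → 4.75% → €4.291625
AA batteries (8-pack) €12.93: all other tangible goods → 3.25% → €0.420225
Frozen peas €3.38: unprepared groceries → 3% → €0.1014
Snow pants €153.64: apparel, €75.00 or more → 4.75% → €7.2979
Laundry detergent €18.54: all other tangible goods → 3.25% → €0.60255
Wool sweater €135.41: apparel, €75.00 or more → 4.75% → €6.431975
Scarf €32.04: apparel, under €75.00 → 0% → €0.00
Unrounded tax sum = €31.249325 → €31.25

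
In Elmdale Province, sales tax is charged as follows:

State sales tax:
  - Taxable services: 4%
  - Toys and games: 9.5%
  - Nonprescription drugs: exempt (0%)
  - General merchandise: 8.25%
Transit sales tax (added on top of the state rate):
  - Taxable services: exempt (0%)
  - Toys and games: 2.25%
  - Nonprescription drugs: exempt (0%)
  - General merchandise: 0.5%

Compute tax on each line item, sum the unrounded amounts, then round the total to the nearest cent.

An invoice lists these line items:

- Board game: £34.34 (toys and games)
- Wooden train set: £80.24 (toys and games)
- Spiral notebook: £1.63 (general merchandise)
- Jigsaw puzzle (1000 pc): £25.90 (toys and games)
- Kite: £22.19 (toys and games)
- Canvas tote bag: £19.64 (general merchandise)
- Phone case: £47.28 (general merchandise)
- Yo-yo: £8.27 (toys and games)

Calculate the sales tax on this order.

£26.08

Board game £34.34: toys and games → 9.5% + 2.25% transit = 11.75% → £4.03495
Wooden train set £80.24: toys and games → 9.5% + 2.25% transit = 11.75% → £9.4282
Spiral notebook £1.63: general merchandise → 8.25% + 0.5% transit = 8.75% → £0.142625
Jigsaw puzzle (1000 pc) £25.90: toys and games → 9.5% + 2.25% transit = 11.75% → £3.04325
Kite £22.19: toys and games → 9.5% + 2.25% transit = 11.75% → £2.607325
Canvas tote bag £19.64: general merchandise → 8.25% + 0.5% transit = 8.75% → £1.7185
Phone case £47.28: general merchandise → 8.25% + 0.5% transit = 8.75% → £4.137
Yo-yo £8.27: toys and games → 9.5% + 2.25% transit = 11.75% → £0.971725
Unrounded tax sum = £26.083575 → £26.08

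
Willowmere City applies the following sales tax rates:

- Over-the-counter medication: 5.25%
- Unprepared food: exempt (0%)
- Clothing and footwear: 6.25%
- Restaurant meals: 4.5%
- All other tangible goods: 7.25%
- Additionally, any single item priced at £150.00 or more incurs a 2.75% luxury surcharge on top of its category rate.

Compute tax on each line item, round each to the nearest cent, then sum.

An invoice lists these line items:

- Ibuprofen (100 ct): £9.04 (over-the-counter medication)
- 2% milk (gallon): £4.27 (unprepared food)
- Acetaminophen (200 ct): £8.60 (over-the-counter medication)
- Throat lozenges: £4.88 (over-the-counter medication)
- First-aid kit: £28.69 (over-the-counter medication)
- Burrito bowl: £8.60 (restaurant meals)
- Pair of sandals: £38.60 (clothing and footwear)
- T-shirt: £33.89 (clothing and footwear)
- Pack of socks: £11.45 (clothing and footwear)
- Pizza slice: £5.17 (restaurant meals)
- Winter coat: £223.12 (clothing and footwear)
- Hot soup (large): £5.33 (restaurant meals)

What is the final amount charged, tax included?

Ibuprofen (100 ct) £9.04: over-the-counter medication → 5.25% → £0.47
2% milk (gallon) £4.27: unprepared food → 0% → £0.00
Acetaminophen (200 ct) £8.60: over-the-counter medication → 5.25% → £0.45
Throat lozenges £4.88: over-the-counter medication → 5.25% → £0.26
First-aid kit £28.69: over-the-counter medication → 5.25% → £1.51
Burrito bowl £8.60: restaurant meals → 4.5% → £0.39
Pair of sandals £38.60: clothing and footwear → 6.25% → £2.41
T-shirt £33.89: clothing and footwear → 6.25% → £2.12
Pack of socks £11.45: clothing and footwear → 6.25% → £0.72
Pizza slice £5.17: restaurant meals → 4.5% → £0.23
Winter coat £223.12: clothing and footwear → 6.25% + 2.75% surcharge = 9% → £20.08
Hot soup (large) £5.33: restaurant meals → 4.5% → £0.24
Subtotal = £381.64; tax = £28.88; total due = £410.52

£410.52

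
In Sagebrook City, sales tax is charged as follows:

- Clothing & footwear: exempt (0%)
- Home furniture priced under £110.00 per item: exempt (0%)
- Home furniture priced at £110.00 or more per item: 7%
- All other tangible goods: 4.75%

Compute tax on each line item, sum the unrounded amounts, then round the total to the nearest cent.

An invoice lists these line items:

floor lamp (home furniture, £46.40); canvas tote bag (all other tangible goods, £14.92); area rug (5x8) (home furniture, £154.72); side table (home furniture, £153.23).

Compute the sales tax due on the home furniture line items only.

Floor lamp £46.40: home furniture, under £110.00 → 0% → £0.00
Area rug (5x8) £154.72: home furniture, £110.00 or more → 7% → £10.8304
Side table £153.23: home furniture, £110.00 or more → 7% → £10.7261
Tax on home furniture: unrounded sum = £21.5565 → £21.56

£21.56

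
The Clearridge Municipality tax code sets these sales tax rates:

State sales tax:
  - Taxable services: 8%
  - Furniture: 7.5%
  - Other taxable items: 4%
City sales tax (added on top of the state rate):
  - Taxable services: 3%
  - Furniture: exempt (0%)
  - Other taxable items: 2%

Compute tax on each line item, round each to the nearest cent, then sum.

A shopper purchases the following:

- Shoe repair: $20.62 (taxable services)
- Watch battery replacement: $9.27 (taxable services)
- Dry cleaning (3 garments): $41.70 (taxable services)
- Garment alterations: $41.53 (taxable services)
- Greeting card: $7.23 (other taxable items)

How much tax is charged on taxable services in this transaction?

$12.45

Shoe repair $20.62: taxable services → 8% + 3% city = 11% → $2.27
Watch battery replacement $9.27: taxable services → 8% + 3% city = 11% → $1.02
Dry cleaning (3 garments) $41.70: taxable services → 8% + 3% city = 11% → $4.59
Garment alterations $41.53: taxable services → 8% + 3% city = 11% → $4.57
Tax on taxable services = $2.27 + $1.02 + $4.59 + $4.57 = $12.45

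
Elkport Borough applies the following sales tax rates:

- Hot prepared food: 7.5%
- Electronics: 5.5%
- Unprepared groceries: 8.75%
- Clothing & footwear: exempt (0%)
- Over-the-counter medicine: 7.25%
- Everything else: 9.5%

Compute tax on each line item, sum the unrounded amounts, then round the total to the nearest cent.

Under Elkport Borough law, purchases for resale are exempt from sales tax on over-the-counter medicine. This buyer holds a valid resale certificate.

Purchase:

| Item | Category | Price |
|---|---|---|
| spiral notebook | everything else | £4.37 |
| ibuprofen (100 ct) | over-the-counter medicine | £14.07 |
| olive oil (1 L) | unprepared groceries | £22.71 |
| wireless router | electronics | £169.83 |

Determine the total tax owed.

Spiral notebook £4.37: everything else → 9.5% → £0.41515
Ibuprofen (100 ct) £14.07: over-the-counter medicine, buyer-exempt → 0% → £0.00
Olive oil (1 L) £22.71: unprepared groceries → 8.75% → £1.987125
Wireless router £169.83: electronics → 5.5% → £9.34065
Unrounded tax sum = £11.742925 → £11.74

£11.74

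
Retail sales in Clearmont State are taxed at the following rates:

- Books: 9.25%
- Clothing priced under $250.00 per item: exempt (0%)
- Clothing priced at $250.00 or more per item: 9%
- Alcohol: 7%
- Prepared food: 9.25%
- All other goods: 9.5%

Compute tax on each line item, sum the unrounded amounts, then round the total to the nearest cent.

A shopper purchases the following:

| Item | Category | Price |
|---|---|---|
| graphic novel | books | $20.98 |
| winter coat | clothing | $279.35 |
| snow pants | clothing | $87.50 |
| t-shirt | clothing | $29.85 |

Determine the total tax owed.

Graphic novel $20.98: books → 9.25% → $1.94065
Winter coat $279.35: clothing, $250.00 or more → 9% → $25.1415
Snow pants $87.50: clothing, under $250.00 → 0% → $0.00
T-shirt $29.85: clothing, under $250.00 → 0% → $0.00
Unrounded tax sum = $27.08215 → $27.08

$27.08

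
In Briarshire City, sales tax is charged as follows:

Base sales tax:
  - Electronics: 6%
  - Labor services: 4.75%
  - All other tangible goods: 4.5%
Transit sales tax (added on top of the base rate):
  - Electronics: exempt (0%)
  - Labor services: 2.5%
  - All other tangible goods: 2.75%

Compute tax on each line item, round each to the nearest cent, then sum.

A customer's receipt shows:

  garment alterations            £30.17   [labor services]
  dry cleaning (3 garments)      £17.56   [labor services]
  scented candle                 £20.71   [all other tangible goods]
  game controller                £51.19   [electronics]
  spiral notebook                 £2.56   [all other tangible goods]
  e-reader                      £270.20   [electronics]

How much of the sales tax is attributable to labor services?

Garment alterations £30.17: labor services → 4.75% + 2.5% transit = 7.25% → £2.19
Dry cleaning (3 garments) £17.56: labor services → 4.75% + 2.5% transit = 7.25% → £1.27
Tax on labor services = £2.19 + £1.27 = £3.46

£3.46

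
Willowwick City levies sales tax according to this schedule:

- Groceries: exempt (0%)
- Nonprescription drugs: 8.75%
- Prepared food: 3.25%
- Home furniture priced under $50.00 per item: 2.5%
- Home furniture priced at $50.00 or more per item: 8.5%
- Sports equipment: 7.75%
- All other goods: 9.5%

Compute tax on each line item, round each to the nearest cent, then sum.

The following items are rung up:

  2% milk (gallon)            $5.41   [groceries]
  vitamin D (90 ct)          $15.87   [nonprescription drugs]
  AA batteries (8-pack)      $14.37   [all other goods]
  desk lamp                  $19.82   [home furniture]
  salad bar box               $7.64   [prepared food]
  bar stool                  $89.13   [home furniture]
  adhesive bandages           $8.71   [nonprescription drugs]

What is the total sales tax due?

2% milk (gallon) $5.41: groceries → 0% → $0.00
Vitamin D (90 ct) $15.87: nonprescription drugs → 8.75% → $1.39
AA batteries (8-pack) $14.37: all other goods → 9.5% → $1.37
Desk lamp $19.82: home furniture, under $50.00 → 2.5% → $0.50
Salad bar box $7.64: prepared food → 3.25% → $0.25
Bar stool $89.13: home furniture, $50.00 or more → 8.5% → $7.58
Adhesive bandages $8.71: nonprescription drugs → 8.75% → $0.76
Total tax = $1.39 + $1.37 + $0.50 + $0.25 + $7.58 + $0.76 = $11.85

$11.85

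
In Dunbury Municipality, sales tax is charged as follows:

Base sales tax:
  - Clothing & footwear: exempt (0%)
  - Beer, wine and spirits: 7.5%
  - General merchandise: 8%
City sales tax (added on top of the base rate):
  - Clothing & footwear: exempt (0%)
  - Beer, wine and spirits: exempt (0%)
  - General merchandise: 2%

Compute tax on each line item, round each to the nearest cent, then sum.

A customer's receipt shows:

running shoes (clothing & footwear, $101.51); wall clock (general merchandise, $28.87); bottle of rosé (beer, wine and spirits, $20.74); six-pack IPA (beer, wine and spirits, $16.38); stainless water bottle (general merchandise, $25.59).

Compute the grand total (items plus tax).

Running shoes $101.51: clothing & footwear → 0% + 0% city = 0% → $0.00
Wall clock $28.87: general merchandise → 8% + 2% city = 10% → $2.89
Bottle of rosé $20.74: beer, wine and spirits → 7.5% + 0% city = 7.5% → $1.56
Six-pack IPA $16.38: beer, wine and spirits → 7.5% + 0% city = 7.5% → $1.23
Stainless water bottle $25.59: general merchandise → 8% + 2% city = 10% → $2.56
Subtotal = $193.09; tax = $8.24; total due = $201.33

$201.33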